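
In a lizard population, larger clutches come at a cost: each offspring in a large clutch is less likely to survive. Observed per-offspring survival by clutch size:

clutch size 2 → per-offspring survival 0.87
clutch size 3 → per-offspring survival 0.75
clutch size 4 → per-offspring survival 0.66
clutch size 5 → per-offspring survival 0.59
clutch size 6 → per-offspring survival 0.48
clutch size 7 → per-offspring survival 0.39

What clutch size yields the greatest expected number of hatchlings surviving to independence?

5

Expected hatchlings surviving to independence = c × s(c):
  c=2: 2 × 0.87 = 1.740
  c=3: 3 × 0.75 = 2.250
  c=4: 4 × 0.66 = 2.640
  c=5: 5 × 0.59 = 2.950
  c=6: 6 × 0.48 = 2.880
  c=7: 7 × 0.39 = 2.730
Maximum at c = 5 (2.950 hatchlings surviving to independence).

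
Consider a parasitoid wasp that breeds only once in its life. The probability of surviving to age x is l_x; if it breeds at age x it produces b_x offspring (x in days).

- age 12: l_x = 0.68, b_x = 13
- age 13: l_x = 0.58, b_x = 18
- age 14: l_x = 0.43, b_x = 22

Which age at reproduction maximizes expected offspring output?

13

Expected offspring if breeding at age x = l_x × b_x:
  age 12: 0.68 × 13 = 8.840
  age 13: 0.58 × 18 = 10.440
  age 14: 0.43 × 22 = 9.460
Maximum at age 13 (10.440).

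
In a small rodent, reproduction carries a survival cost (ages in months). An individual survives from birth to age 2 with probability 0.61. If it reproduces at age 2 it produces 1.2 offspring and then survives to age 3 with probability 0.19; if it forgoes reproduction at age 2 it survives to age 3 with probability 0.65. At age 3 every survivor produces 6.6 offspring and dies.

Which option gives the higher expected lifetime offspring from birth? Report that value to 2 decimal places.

breed at age 2: R₀ = 0.61 × (1.2 + 0.19 × 6.6) = 0.61 × 2.4540 = 1.4969
delay to age 3: R₀ = 0.61 × (0.65 × 6.6) = 0.61 × 4.2900 = 2.6169
Higher: delay to age 3 (2.6169).

2.62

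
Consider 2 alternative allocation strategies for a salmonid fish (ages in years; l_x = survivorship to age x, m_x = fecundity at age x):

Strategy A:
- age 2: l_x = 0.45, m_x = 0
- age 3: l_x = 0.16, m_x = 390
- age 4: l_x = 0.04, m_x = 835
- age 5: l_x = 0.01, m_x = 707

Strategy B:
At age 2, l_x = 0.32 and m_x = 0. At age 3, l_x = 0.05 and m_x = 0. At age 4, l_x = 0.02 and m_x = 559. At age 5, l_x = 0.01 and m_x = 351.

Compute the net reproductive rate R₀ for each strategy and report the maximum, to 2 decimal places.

Strategy A: R₀ = 0.45×0 + 0.16×390 + 0.04×835 + 0.01×707 = 102.8700
Strategy B: R₀ = 0.32×0 + 0.05×0 + 0.02×559 + 0.01×351 = 14.6900
Highest R₀: strategy A with 102.8700.

102.87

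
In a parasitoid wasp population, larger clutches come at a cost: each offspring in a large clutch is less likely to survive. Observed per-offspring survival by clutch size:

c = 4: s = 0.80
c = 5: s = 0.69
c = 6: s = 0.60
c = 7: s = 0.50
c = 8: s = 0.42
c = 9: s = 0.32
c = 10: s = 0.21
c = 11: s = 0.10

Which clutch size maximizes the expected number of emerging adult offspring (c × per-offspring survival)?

Expected emerging adult offspring = c × s(c):
  c=4: 4 × 0.80 = 3.200
  c=5: 5 × 0.69 = 3.450
  c=6: 6 × 0.60 = 3.600
  c=7: 7 × 0.50 = 3.500
  c=8: 8 × 0.42 = 3.360
  c=9: 9 × 0.32 = 2.880
  c=10: 10 × 0.21 = 2.100
  c=11: 11 × 0.10 = 1.100
Maximum at c = 6 (3.600 emerging adult offspring).

6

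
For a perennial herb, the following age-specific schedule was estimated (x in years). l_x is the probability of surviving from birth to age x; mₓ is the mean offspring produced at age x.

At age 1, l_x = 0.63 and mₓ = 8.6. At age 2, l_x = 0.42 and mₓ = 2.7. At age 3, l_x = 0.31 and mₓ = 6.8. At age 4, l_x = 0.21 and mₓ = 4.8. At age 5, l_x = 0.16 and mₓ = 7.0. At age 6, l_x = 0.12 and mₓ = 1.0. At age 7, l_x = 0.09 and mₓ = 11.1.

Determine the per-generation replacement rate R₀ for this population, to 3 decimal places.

R₀ = Σ l_x mₓ:
  age 1: 0.63 × 8.6 = 5.4180
  age 2: 0.42 × 2.7 = 1.1340
  age 3: 0.31 × 6.8 = 2.1080
  age 4: 0.21 × 4.8 = 1.0080
  age 5: 0.16 × 7.0 = 1.1200
  age 6: 0.12 × 1.0 = 0.1200
  age 7: 0.09 × 11.1 = 0.9990
R₀ = 5.4180 + 1.1340 + 2.1080 + 1.0080 + 1.1200 + 0.1200 + 0.9990 = 11.9070

11.907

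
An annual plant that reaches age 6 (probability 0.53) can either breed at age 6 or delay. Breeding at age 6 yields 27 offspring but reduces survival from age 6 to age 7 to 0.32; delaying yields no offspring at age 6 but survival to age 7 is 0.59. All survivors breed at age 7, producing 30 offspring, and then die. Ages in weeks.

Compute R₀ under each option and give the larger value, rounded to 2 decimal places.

breed at age 6: R₀ = 0.53 × (27 + 0.32 × 30) = 0.53 × 36.6000 = 19.3980
delay to age 7: R₀ = 0.53 × (0.59 × 30) = 0.53 × 17.7000 = 9.3810
Higher: breed at age 6 (19.3980).

19.40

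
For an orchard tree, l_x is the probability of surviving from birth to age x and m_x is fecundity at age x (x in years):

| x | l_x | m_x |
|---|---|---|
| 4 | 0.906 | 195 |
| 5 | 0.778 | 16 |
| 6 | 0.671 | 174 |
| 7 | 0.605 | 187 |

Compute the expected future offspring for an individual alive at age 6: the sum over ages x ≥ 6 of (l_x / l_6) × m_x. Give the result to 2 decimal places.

342.61

l_6 = 0.671. Conditional survival from age 6 to x is l_x / l_6.
  x=6: (0.671/0.671) × 174 = 174.0000
  x=7: (0.605/0.671) × 187 = 168.6066
Sum = 174.0000 + 168.6066 = 342.6066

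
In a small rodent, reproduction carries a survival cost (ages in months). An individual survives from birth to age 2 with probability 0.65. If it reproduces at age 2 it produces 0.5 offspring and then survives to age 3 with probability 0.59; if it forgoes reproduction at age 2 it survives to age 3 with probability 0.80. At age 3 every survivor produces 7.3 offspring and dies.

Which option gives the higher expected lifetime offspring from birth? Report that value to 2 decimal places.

breed at age 2: R₀ = 0.65 × (0.5 + 0.59 × 7.3) = 0.65 × 4.8070 = 3.1245
delay to age 3: R₀ = 0.65 × (0.80 × 7.3) = 0.65 × 5.8400 = 3.7960
Higher: delay to age 3 (3.7960).

3.80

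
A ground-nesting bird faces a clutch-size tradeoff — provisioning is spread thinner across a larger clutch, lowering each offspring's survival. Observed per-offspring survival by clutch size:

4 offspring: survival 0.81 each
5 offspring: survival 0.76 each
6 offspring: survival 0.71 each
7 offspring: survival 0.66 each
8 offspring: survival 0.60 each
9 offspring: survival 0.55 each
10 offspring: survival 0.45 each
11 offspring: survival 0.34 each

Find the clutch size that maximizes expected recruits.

Expected recruits = c × s(c):
  c=4: 4 × 0.81 = 3.240
  c=5: 5 × 0.76 = 3.800
  c=6: 6 × 0.71 = 4.260
  c=7: 7 × 0.66 = 4.620
  c=8: 8 × 0.60 = 4.800
  c=9: 9 × 0.55 = 4.950
  c=10: 10 × 0.45 = 4.500
  c=11: 11 × 0.34 = 3.740
Maximum at c = 9 (4.950 recruits).

9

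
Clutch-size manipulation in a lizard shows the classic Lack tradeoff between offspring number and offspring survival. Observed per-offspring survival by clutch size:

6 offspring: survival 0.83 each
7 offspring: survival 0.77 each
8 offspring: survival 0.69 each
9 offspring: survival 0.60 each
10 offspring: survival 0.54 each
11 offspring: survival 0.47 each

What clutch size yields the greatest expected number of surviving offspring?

Expected surviving offspring = c × s(c):
  c=6: 6 × 0.83 = 4.980
  c=7: 7 × 0.77 = 5.390
  c=8: 8 × 0.69 = 5.520
  c=9: 9 × 0.60 = 5.400
  c=10: 10 × 0.54 = 5.400
  c=11: 11 × 0.47 = 5.170
Maximum at c = 8 (5.520 surviving offspring).

8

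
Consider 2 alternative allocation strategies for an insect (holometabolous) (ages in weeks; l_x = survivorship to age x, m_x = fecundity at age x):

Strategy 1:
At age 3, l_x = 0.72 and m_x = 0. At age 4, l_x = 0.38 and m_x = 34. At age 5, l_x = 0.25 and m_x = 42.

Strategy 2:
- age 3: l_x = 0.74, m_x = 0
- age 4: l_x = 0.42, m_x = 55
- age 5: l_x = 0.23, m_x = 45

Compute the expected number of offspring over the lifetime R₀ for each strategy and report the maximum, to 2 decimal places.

33.45

Strategy 1: R₀ = 0.72×0 + 0.38×34 + 0.25×42 = 23.4200
Strategy 2: R₀ = 0.74×0 + 0.42×55 + 0.23×45 = 33.4500
Highest R₀: strategy 2 with 33.4500.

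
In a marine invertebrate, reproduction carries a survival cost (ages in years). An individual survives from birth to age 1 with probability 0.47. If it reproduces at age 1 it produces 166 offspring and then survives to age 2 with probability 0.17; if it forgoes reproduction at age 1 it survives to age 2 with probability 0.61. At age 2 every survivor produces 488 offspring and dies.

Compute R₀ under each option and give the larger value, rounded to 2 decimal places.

139.91

breed at age 1: R₀ = 0.47 × (166 + 0.17 × 488) = 0.47 × 248.9600 = 117.0112
delay to age 2: R₀ = 0.47 × (0.61 × 488) = 0.47 × 297.6800 = 139.9096
Higher: delay to age 2 (139.9096).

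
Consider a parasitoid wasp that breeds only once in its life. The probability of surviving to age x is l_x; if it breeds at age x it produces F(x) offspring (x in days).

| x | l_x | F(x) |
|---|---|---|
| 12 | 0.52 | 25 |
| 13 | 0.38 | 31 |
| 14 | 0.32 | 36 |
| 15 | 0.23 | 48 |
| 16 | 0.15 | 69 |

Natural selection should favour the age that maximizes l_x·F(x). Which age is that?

Expected offspring if breeding at age x = l_x × F(x):
  age 12: 0.52 × 25 = 13.000
  age 13: 0.38 × 31 = 11.780
  age 14: 0.32 × 36 = 11.520
  age 15: 0.23 × 48 = 11.040
  age 16: 0.15 × 69 = 10.350
Maximum at age 12 (13.000).

12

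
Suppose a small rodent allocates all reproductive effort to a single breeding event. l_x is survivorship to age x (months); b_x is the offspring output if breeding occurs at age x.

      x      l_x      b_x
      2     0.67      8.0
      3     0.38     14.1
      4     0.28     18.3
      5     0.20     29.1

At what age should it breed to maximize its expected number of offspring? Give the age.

5

Expected offspring if breeding at age x = l_x × b_x:
  age 2: 0.67 × 8.0 = 5.360
  age 3: 0.38 × 14.1 = 5.358
  age 4: 0.28 × 18.3 = 5.124
  age 5: 0.20 × 29.1 = 5.820
Maximum at age 5 (5.820).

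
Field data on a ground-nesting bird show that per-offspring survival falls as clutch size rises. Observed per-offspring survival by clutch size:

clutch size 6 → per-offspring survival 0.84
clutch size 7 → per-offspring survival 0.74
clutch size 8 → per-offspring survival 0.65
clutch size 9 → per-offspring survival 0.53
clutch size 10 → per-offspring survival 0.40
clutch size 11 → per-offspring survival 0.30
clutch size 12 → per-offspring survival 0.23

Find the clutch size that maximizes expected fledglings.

Expected fledglings = c × s(c):
  c=6: 6 × 0.84 = 5.040
  c=7: 7 × 0.74 = 5.180
  c=8: 8 × 0.65 = 5.200
  c=9: 9 × 0.53 = 4.770
  c=10: 10 × 0.40 = 4.000
  c=11: 11 × 0.30 = 3.300
  c=12: 12 × 0.23 = 2.760
Maximum at c = 8 (5.200 fledglings).

8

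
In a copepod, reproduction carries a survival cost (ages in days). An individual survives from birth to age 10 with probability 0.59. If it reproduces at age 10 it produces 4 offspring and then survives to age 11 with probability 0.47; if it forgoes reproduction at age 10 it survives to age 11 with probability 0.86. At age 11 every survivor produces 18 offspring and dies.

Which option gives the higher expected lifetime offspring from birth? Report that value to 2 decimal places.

9.13

breed at age 10: R₀ = 0.59 × (4 + 0.47 × 18) = 0.59 × 12.4600 = 7.3514
delay to age 11: R₀ = 0.59 × (0.86 × 18) = 0.59 × 15.4800 = 9.1332
Higher: delay to age 11 (9.1332).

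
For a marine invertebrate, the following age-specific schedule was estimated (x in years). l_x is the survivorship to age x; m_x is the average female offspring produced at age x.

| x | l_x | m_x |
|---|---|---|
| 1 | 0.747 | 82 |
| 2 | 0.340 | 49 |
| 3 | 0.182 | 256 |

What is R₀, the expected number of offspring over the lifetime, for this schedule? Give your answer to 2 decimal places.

124.51

R₀ = Σ l_x m_x:
  age 1: 0.747 × 82 = 61.2540
  age 2: 0.340 × 49 = 16.6600
  age 3: 0.182 × 256 = 46.5920
R₀ = 61.2540 + 16.6600 + 46.5920 = 124.5060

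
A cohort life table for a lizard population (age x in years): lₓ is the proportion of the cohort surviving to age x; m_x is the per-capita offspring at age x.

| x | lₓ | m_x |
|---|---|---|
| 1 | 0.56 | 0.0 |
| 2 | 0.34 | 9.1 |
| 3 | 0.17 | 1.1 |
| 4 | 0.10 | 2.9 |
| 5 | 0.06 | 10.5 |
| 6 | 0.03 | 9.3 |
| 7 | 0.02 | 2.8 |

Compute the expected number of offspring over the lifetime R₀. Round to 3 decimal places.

4.536

R₀ = Σ lₓ m_x:
  age 1: 0.56 × 0.0 = 0.0000
  age 2: 0.34 × 9.1 = 3.0940
  age 3: 0.17 × 1.1 = 0.1870
  age 4: 0.10 × 2.9 = 0.2900
  age 5: 0.06 × 10.5 = 0.6300
  age 6: 0.03 × 9.3 = 0.2790
  age 7: 0.02 × 2.8 = 0.0560
R₀ = 0.0000 + 3.0940 + 0.1870 + 0.2900 + 0.6300 + 0.2790 + 0.0560 = 4.5360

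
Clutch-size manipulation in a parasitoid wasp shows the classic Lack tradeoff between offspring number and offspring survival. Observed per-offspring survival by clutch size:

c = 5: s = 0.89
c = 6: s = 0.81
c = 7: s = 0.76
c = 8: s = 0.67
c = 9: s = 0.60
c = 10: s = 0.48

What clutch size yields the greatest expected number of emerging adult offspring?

9

Expected emerging adult offspring = c × s(c):
  c=5: 5 × 0.89 = 4.450
  c=6: 6 × 0.81 = 4.860
  c=7: 7 × 0.76 = 5.320
  c=8: 8 × 0.67 = 5.360
  c=9: 9 × 0.60 = 5.400
  c=10: 10 × 0.48 = 4.800
Maximum at c = 9 (5.400 emerging adult offspring).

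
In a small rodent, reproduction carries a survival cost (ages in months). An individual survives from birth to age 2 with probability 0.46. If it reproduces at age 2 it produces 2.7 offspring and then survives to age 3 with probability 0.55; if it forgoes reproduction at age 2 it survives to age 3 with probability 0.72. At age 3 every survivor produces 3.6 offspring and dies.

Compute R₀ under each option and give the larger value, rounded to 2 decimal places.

2.15

breed at age 2: R₀ = 0.46 × (2.7 + 0.55 × 3.6) = 0.46 × 4.6800 = 2.1528
delay to age 3: R₀ = 0.46 × (0.72 × 3.6) = 0.46 × 2.5920 = 1.1923
Higher: breed at age 2 (2.1528).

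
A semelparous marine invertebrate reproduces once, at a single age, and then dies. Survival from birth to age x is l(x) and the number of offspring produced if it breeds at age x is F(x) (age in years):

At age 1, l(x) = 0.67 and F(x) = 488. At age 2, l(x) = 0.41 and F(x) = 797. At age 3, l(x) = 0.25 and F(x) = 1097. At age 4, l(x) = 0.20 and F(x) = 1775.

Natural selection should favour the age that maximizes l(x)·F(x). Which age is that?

Expected offspring if breeding at age x = l(x) × F(x):
  age 1: 0.67 × 488 = 326.960
  age 2: 0.41 × 797 = 326.770
  age 3: 0.25 × 1097 = 274.250
  age 4: 0.20 × 1775 = 355.000
Maximum at age 4 (355.000).

4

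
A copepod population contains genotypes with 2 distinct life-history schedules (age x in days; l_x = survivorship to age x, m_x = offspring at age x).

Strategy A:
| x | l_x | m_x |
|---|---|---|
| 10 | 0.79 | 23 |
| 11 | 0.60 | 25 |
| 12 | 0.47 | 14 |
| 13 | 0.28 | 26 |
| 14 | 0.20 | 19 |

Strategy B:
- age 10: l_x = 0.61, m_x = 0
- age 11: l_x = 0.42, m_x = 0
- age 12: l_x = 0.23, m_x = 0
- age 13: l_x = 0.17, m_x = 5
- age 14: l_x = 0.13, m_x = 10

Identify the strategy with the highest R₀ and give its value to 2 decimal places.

Strategy A: R₀ = 0.79×23 + 0.60×25 + 0.47×14 + 0.28×26 + 0.20×19 = 50.8300
Strategy B: R₀ = 0.61×0 + 0.42×0 + 0.23×0 + 0.17×5 + 0.13×10 = 2.1500
Highest R₀: strategy A with 50.8300.

50.83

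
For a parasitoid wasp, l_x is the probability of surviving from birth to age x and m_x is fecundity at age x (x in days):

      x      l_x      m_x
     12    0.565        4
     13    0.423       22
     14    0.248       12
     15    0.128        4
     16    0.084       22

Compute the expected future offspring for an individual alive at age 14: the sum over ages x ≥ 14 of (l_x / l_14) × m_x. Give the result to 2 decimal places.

l_14 = 0.248. Conditional survival from age 14 to x is l_x / l_14.
  x=14: (0.248/0.248) × 12 = 12.0000
  x=15: (0.128/0.248) × 4 = 2.0645
  x=16: (0.084/0.248) × 22 = 7.4516
Sum = 12.0000 + 2.0645 + 7.4516 = 21.5161

21.52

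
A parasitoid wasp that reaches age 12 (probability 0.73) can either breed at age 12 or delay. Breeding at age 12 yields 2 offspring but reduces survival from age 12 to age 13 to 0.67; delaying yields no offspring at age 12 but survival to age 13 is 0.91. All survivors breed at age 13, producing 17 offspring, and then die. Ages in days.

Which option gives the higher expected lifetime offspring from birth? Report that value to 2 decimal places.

breed at age 12: R₀ = 0.73 × (2 + 0.67 × 17) = 0.73 × 13.3900 = 9.7747
delay to age 13: R₀ = 0.73 × (0.91 × 17) = 0.73 × 15.4700 = 11.2931
Higher: delay to age 13 (11.2931).

11.29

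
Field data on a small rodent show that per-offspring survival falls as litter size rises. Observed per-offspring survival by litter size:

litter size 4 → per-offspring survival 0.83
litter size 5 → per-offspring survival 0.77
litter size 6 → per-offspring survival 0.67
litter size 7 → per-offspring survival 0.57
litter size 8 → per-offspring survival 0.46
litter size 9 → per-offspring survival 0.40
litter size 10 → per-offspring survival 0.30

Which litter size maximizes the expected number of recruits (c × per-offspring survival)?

Expected recruits = c × s(c):
  c=4: 4 × 0.83 = 3.320
  c=5: 5 × 0.77 = 3.850
  c=6: 6 × 0.67 = 4.020
  c=7: 7 × 0.57 = 3.990
  c=8: 8 × 0.46 = 3.680
  c=9: 9 × 0.40 = 3.600
  c=10: 10 × 0.30 = 3.000
Maximum at c = 6 (4.020 recruits).

6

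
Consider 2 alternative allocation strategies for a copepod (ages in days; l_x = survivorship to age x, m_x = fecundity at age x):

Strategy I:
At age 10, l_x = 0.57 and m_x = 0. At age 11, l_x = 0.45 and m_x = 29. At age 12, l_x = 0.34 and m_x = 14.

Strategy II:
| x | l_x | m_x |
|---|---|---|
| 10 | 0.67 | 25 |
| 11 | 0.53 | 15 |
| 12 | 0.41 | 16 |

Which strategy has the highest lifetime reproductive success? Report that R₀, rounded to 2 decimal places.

Strategy I: R₀ = 0.57×0 + 0.45×29 + 0.34×14 = 17.8100
Strategy II: R₀ = 0.67×25 + 0.53×15 + 0.41×16 = 31.2600
Highest R₀: strategy II with 31.2600.

31.26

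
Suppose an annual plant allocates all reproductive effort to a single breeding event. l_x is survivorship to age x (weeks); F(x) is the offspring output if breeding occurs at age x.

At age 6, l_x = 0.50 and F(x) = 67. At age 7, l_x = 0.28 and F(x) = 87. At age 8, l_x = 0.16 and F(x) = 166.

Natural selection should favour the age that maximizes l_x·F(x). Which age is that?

6

Expected offspring if breeding at age x = l_x × F(x):
  age 6: 0.50 × 67 = 33.500
  age 7: 0.28 × 87 = 24.360
  age 8: 0.16 × 166 = 26.560
Maximum at age 6 (33.500).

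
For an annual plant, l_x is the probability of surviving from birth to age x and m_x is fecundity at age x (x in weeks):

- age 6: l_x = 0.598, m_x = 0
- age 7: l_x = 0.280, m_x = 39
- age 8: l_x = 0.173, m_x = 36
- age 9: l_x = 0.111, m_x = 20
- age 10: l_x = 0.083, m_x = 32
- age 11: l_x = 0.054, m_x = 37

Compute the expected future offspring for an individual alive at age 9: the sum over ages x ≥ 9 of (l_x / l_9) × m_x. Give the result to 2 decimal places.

l_9 = 0.111. Conditional survival from age 9 to x is l_x / l_9.
  x=9: (0.111/0.111) × 20 = 20.0000
  x=10: (0.083/0.111) × 32 = 23.9279
  x=11: (0.054/0.111) × 37 = 18.0000
Sum = 20.0000 + 23.9279 + 18.0000 = 61.9279

61.93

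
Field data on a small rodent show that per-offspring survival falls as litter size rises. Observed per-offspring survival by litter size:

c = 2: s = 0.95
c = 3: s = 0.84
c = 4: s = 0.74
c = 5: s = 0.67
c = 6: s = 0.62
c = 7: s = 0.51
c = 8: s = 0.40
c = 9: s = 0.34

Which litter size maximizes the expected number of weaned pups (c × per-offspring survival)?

6

Expected weaned pups = c × s(c):
  c=2: 2 × 0.95 = 1.900
  c=3: 3 × 0.84 = 2.520
  c=4: 4 × 0.74 = 2.960
  c=5: 5 × 0.67 = 3.350
  c=6: 6 × 0.62 = 3.720
  c=7: 7 × 0.51 = 3.570
  c=8: 8 × 0.40 = 3.200
  c=9: 9 × 0.34 = 3.060
Maximum at c = 6 (3.720 weaned pups).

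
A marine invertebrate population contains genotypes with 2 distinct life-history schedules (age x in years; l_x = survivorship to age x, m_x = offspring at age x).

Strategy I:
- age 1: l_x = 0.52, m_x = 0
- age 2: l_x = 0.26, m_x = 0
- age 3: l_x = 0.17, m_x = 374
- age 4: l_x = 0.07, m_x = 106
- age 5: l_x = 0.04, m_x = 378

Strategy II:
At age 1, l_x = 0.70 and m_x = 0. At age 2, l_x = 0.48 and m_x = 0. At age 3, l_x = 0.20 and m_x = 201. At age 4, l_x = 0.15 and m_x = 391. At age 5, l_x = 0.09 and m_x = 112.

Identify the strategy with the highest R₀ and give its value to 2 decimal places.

108.93

Strategy I: R₀ = 0.52×0 + 0.26×0 + 0.17×374 + 0.07×106 + 0.04×378 = 86.1200
Strategy II: R₀ = 0.70×0 + 0.48×0 + 0.20×201 + 0.15×391 + 0.09×112 = 108.9300
Highest R₀: strategy II with 108.9300.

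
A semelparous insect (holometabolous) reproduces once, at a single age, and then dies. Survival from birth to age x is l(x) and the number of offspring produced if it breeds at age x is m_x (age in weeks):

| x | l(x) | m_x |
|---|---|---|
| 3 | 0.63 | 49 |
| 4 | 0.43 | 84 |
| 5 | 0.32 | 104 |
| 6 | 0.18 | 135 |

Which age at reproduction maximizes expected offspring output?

4

Expected offspring if breeding at age x = l(x) × m_x:
  age 3: 0.63 × 49 = 30.870
  age 4: 0.43 × 84 = 36.120
  age 5: 0.32 × 104 = 33.280
  age 6: 0.18 × 135 = 24.300
Maximum at age 4 (36.120).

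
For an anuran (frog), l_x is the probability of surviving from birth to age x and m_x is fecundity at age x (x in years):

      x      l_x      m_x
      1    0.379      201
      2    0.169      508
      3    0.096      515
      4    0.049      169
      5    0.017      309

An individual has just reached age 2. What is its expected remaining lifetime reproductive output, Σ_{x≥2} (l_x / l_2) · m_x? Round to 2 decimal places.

l_2 = 0.169. Conditional survival from age 2 to x is l_x / l_2.
  x=2: (0.169/0.169) × 508 = 508.0000
  x=3: (0.096/0.169) × 515 = 292.5444
  x=4: (0.049/0.169) × 169 = 49.0000
  x=5: (0.017/0.169) × 309 = 31.0828
Sum = 508.0000 + 292.5444 + 49.0000 + 31.0828 = 880.6272

880.63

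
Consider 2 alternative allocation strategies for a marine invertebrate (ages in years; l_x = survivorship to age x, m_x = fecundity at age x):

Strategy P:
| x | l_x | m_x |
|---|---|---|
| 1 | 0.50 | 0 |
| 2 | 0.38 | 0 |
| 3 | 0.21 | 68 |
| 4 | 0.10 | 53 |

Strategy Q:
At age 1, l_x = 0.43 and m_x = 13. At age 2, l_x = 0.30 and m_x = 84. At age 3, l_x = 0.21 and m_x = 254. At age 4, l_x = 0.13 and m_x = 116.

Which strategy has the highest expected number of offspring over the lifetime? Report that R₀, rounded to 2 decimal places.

Strategy P: R₀ = 0.50×0 + 0.38×0 + 0.21×68 + 0.10×53 = 19.5800
Strategy Q: R₀ = 0.43×13 + 0.30×84 + 0.21×254 + 0.13×116 = 99.2100
Highest R₀: strategy Q with 99.2100.

99.21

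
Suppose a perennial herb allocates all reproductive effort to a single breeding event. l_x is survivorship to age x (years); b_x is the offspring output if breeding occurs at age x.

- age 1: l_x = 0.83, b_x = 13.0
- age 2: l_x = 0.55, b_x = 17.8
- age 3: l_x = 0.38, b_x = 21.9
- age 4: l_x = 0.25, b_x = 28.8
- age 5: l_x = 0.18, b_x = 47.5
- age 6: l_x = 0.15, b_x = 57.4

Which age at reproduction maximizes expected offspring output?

1

Expected offspring if breeding at age x = l_x × b_x:
  age 1: 0.83 × 13.0 = 10.790
  age 2: 0.55 × 17.8 = 9.790
  age 3: 0.38 × 21.9 = 8.322
  age 4: 0.25 × 28.8 = 7.200
  age 5: 0.18 × 47.5 = 8.550
  age 6: 0.15 × 57.4 = 8.610
Maximum at age 1 (10.790).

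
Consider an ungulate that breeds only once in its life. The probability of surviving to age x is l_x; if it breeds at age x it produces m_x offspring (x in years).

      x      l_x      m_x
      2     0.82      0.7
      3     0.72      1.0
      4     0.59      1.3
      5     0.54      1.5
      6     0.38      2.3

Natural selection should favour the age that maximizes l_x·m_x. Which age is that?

6

Expected offspring if breeding at age x = l_x × m_x:
  age 2: 0.82 × 0.7 = 0.574
  age 3: 0.72 × 1.0 = 0.720
  age 4: 0.59 × 1.3 = 0.767
  age 5: 0.54 × 1.5 = 0.810
  age 6: 0.38 × 2.3 = 0.874
Maximum at age 6 (0.874).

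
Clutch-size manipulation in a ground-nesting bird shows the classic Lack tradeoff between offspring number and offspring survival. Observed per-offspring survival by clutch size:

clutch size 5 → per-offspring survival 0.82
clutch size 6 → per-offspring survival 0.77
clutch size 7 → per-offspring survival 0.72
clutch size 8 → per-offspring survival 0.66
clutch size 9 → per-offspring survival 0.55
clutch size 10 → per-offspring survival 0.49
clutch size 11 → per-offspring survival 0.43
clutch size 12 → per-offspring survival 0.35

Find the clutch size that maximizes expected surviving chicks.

Expected surviving chicks = c × s(c):
  c=5: 5 × 0.82 = 4.100
  c=6: 6 × 0.77 = 4.620
  c=7: 7 × 0.72 = 5.040
  c=8: 8 × 0.66 = 5.280
  c=9: 9 × 0.55 = 4.950
  c=10: 10 × 0.49 = 4.900
  c=11: 11 × 0.43 = 4.730
  c=12: 12 × 0.35 = 4.200
Maximum at c = 8 (5.280 surviving chicks).

8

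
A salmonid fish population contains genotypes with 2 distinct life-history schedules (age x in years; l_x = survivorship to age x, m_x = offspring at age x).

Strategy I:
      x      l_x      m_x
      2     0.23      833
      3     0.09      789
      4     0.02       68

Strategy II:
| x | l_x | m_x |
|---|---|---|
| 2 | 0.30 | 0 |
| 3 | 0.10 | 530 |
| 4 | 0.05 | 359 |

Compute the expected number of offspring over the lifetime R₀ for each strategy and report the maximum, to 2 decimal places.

Strategy I: R₀ = 0.23×833 + 0.09×789 + 0.02×68 = 263.9600
Strategy II: R₀ = 0.30×0 + 0.10×530 + 0.05×359 = 70.9500
Highest R₀: strategy I with 263.9600.

263.96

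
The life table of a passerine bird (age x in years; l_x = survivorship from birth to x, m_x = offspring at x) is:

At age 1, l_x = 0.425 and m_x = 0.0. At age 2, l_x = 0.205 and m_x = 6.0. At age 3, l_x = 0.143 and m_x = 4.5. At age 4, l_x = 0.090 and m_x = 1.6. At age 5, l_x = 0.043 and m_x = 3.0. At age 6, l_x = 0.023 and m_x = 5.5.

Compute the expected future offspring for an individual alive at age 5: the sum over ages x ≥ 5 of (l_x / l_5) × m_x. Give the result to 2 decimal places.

l_5 = 0.043. Conditional survival from age 5 to x is l_x / l_5.
  x=5: (0.043/0.043) × 3.0 = 3.0000
  x=6: (0.023/0.043) × 5.5 = 2.9419
Sum = 3.0000 + 2.9419 = 5.9419

5.94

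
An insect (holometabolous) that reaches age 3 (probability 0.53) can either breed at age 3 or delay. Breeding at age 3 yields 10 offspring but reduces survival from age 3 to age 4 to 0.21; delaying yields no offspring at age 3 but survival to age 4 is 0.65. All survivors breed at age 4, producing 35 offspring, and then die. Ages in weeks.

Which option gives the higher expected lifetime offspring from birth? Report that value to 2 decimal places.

breed at age 3: R₀ = 0.53 × (10 + 0.21 × 35) = 0.53 × 17.3500 = 9.1955
delay to age 4: R₀ = 0.53 × (0.65 × 35) = 0.53 × 22.7500 = 12.0575
Higher: delay to age 4 (12.0575).

12.06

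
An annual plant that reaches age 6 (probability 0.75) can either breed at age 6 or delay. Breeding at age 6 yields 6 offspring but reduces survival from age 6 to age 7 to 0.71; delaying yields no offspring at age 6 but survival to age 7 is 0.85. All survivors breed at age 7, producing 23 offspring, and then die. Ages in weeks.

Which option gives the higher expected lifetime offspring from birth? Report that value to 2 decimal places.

16.75

breed at age 6: R₀ = 0.75 × (6 + 0.71 × 23) = 0.75 × 22.3300 = 16.7475
delay to age 7: R₀ = 0.75 × (0.85 × 23) = 0.75 × 19.5500 = 14.6625
Higher: breed at age 6 (16.7475).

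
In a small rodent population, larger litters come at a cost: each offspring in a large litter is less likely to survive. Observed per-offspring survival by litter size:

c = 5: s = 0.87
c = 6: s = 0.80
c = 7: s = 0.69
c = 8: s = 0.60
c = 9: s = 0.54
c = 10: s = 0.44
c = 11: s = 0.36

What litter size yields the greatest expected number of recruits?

Expected recruits = c × s(c):
  c=5: 5 × 0.87 = 4.350
  c=6: 6 × 0.80 = 4.800
  c=7: 7 × 0.69 = 4.830
  c=8: 8 × 0.60 = 4.800
  c=9: 9 × 0.54 = 4.860
  c=10: 10 × 0.44 = 4.400
  c=11: 11 × 0.36 = 3.960
Maximum at c = 9 (4.860 recruits).

9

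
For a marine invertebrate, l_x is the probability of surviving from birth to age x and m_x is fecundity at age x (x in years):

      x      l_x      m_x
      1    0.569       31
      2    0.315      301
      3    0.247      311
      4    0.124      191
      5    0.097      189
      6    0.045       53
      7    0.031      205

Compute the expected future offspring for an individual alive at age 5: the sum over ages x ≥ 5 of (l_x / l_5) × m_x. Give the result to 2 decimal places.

l_5 = 0.097. Conditional survival from age 5 to x is l_x / l_5.
  x=5: (0.097/0.097) × 189 = 189.0000
  x=6: (0.045/0.097) × 53 = 24.5876
  x=7: (0.031/0.097) × 205 = 65.5155
Sum = 189.0000 + 24.5876 + 65.5155 = 279.1031

279.10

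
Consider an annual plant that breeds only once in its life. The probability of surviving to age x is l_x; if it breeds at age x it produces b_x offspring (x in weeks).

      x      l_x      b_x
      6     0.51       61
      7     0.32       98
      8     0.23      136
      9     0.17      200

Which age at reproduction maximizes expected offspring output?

Expected offspring if breeding at age x = l_x × b_x:
  age 6: 0.51 × 61 = 31.110
  age 7: 0.32 × 98 = 31.360
  age 8: 0.23 × 136 = 31.280
  age 9: 0.17 × 200 = 34.000
Maximum at age 9 (34.000).

9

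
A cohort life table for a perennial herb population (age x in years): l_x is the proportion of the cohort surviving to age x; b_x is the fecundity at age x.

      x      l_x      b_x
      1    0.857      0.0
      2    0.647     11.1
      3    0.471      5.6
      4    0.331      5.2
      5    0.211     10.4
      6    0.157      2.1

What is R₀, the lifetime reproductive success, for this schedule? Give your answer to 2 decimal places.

R₀ = Σ l_x b_x:
  age 1: 0.857 × 0.0 = 0.0000
  age 2: 0.647 × 11.1 = 7.1817
  age 3: 0.471 × 5.6 = 2.6376
  age 4: 0.331 × 5.2 = 1.7212
  age 5: 0.211 × 10.4 = 2.1944
  age 6: 0.157 × 2.1 = 0.3297
R₀ = 0.0000 + 7.1817 + 2.6376 + 1.7212 + 2.1944 + 0.3297 = 14.0646

14.06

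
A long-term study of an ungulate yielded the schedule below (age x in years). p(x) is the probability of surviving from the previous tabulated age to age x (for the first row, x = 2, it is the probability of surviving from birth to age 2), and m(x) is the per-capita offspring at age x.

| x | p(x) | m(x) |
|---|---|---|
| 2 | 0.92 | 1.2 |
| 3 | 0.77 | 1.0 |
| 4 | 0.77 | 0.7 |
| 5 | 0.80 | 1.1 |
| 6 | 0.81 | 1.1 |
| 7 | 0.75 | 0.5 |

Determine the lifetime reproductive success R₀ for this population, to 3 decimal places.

3.196

Survivorship from birth: l_x = p_2·p_3·…·p_x.
  l_2 = 0.92000
  l_3 = 0.70840
  l_4 = 0.54547
  l_5 = 0.43637
  l_6 = 0.35346
  l_7 = 0.26510
R₀ = Σ l_x m(x):
  age 2: 0.92000 × 1.2 = 1.1040
  age 3: 0.70840 × 1.0 = 0.7084
  age 4: 0.54547 × 0.7 = 0.3818
  age 5: 0.43637 × 1.1 = 0.4800
  age 6: 0.35346 × 1.1 = 0.3888
  age 7: 0.26510 × 0.5 = 0.1326
R₀ = 1.1040 + 0.7084 + 0.3818 + 0.4800 + 0.3888 + 0.1326 = 3.1956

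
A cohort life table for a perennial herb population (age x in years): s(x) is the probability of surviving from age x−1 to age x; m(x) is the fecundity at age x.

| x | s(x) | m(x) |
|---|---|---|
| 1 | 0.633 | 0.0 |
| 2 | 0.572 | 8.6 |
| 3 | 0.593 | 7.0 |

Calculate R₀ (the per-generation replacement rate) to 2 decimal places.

4.62

Survivorship from birth: l_x = s_1·s_2·…·s_x.
  l_1 = 0.63300
  l_2 = 0.36208
  l_3 = 0.21471
R₀ = Σ l_x m(x):
  age 1: 0.63300 × 0.0 = 0.0000
  age 2: 0.36208 × 8.6 = 3.1139
  age 3: 0.21471 × 7.0 = 1.5030
R₀ = 0.0000 + 3.1139 + 1.5030 = 4.6169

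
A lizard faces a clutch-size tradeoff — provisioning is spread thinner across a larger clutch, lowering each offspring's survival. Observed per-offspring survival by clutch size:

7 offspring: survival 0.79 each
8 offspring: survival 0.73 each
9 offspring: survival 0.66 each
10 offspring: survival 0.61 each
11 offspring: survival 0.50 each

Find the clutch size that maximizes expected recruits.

Expected recruits = c × s(c):
  c=7: 7 × 0.79 = 5.530
  c=8: 8 × 0.73 = 5.840
  c=9: 9 × 0.66 = 5.940
  c=10: 10 × 0.61 = 6.100
  c=11: 11 × 0.50 = 5.500
Maximum at c = 10 (6.100 recruits).

10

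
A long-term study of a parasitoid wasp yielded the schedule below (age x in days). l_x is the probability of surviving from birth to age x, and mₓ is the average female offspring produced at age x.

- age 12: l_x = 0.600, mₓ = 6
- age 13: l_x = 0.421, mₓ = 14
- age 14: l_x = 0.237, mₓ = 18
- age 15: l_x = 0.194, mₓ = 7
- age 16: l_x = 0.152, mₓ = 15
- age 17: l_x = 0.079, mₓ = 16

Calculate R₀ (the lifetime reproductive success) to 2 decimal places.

18.66

R₀ = Σ l_x mₓ:
  age 12: 0.600 × 6 = 3.6000
  age 13: 0.421 × 14 = 5.8940
  age 14: 0.237 × 18 = 4.2660
  age 15: 0.194 × 7 = 1.3580
  age 16: 0.152 × 15 = 2.2800
  age 17: 0.079 × 16 = 1.2640
R₀ = 3.6000 + 5.8940 + 4.2660 + 1.3580 + 2.2800 + 1.2640 = 18.6620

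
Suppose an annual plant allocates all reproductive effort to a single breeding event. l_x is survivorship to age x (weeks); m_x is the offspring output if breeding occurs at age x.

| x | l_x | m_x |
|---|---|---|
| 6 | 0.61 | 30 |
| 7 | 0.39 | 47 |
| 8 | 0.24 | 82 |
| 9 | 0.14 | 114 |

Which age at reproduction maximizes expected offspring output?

Expected offspring if breeding at age x = l_x × m_x:
  age 6: 0.61 × 30 = 18.300
  age 7: 0.39 × 47 = 18.330
  age 8: 0.24 × 82 = 19.680
  age 9: 0.14 × 114 = 15.960
Maximum at age 8 (19.680).

8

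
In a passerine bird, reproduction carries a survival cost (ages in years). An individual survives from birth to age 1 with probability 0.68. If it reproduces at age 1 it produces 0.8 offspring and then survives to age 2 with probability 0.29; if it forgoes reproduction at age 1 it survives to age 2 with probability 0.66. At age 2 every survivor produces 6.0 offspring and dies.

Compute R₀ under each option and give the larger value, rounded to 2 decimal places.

breed at age 1: R₀ = 0.68 × (0.8 + 0.29 × 6.0) = 0.68 × 2.5400 = 1.7272
delay to age 2: R₀ = 0.68 × (0.66 × 6.0) = 0.68 × 3.9600 = 2.6928
Higher: delay to age 2 (2.6928).

2.69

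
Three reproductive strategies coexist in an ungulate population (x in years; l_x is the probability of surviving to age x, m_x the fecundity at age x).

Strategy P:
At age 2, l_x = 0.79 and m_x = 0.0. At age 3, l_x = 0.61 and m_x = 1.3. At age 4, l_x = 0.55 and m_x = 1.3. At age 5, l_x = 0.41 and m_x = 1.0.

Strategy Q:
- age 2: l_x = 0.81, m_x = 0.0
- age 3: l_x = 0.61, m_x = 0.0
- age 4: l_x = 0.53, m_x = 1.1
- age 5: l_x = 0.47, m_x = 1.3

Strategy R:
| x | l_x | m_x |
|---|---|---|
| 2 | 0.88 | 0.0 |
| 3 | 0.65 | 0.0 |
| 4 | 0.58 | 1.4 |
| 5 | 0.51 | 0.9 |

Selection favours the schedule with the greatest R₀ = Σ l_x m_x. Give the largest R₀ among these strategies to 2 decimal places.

Strategy P: R₀ = 0.79×0.0 + 0.61×1.3 + 0.55×1.3 + 0.41×1.0 = 1.9180
Strategy Q: R₀ = 0.81×0.0 + 0.61×0.0 + 0.53×1.1 + 0.47×1.3 = 1.1940
Strategy R: R₀ = 0.88×0.0 + 0.65×0.0 + 0.58×1.4 + 0.51×0.9 = 1.2710
Highest R₀: strategy P with 1.9180.

1.92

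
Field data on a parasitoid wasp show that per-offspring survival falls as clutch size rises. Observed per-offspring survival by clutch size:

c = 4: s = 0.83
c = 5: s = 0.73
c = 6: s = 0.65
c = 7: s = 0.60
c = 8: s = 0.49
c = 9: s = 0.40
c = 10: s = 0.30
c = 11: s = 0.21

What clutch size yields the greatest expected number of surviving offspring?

Expected surviving offspring = c × s(c):
  c=4: 4 × 0.83 = 3.320
  c=5: 5 × 0.73 = 3.650
  c=6: 6 × 0.65 = 3.900
  c=7: 7 × 0.60 = 4.200
  c=8: 8 × 0.49 = 3.920
  c=9: 9 × 0.40 = 3.600
  c=10: 10 × 0.30 = 3.000
  c=11: 11 × 0.21 = 2.310
Maximum at c = 7 (4.200 surviving offspring).

7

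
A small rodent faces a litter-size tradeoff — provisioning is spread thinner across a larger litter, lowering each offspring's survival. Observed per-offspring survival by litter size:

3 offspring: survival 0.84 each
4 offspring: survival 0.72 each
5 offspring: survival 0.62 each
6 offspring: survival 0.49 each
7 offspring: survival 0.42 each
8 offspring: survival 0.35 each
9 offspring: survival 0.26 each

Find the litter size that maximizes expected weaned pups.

Expected weaned pups = c × s(c):
  c=3: 3 × 0.84 = 2.520
  c=4: 4 × 0.72 = 2.880
  c=5: 5 × 0.62 = 3.100
  c=6: 6 × 0.49 = 2.940
  c=7: 7 × 0.42 = 2.940
  c=8: 8 × 0.35 = 2.800
  c=9: 9 × 0.26 = 2.340
Maximum at c = 5 (3.100 weaned pups).

5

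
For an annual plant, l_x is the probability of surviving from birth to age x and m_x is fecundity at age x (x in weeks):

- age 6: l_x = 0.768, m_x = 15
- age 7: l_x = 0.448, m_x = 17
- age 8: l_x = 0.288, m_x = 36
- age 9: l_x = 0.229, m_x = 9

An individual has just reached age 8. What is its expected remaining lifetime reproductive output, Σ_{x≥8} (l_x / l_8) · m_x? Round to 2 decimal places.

l_8 = 0.288. Conditional survival from age 8 to x is l_x / l_8.
  x=8: (0.288/0.288) × 36 = 36.0000
  x=9: (0.229/0.288) × 9 = 7.1563
Sum = 36.0000 + 7.1563 = 43.1562

43.16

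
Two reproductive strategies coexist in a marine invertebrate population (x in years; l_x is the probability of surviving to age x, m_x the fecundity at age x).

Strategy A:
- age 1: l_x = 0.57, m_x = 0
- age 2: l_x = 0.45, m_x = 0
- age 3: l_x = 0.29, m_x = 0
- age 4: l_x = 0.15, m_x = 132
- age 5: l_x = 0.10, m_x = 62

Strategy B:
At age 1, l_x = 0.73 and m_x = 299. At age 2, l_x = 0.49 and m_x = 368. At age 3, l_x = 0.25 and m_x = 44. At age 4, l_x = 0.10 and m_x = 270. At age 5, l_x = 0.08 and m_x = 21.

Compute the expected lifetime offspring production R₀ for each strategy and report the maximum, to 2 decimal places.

438.27

Strategy A: R₀ = 0.57×0 + 0.45×0 + 0.29×0 + 0.15×132 + 0.10×62 = 26.0000
Strategy B: R₀ = 0.73×299 + 0.49×368 + 0.25×44 + 0.10×270 + 0.08×21 = 438.2700
Highest R₀: strategy B with 438.2700.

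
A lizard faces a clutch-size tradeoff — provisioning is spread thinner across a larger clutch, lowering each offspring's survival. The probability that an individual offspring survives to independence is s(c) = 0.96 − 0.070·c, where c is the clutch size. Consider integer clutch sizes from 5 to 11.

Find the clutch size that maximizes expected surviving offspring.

Expected surviving offspring = c × s(c):
  c=5: 5 × 0.610 = 3.050
  c=6: 6 × 0.540 = 3.240
  c=7: 7 × 0.470 = 3.290
  c=8: 8 × 0.400 = 3.200
  c=9: 9 × 0.330 = 2.970
  c=10: 10 × 0.260 = 2.600
  c=11: 11 × 0.190 = 2.090
Maximum at c = 7 (3.290 surviving offspring).

7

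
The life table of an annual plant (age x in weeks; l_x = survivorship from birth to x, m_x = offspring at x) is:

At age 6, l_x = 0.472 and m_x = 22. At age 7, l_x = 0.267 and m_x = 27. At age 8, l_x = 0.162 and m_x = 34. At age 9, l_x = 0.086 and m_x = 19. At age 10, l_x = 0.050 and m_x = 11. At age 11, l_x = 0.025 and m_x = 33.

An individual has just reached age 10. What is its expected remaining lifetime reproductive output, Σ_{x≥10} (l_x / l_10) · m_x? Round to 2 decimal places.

27.50

l_10 = 0.050. Conditional survival from age 10 to x is l_x / l_10.
  x=10: (0.050/0.050) × 11 = 11.0000
  x=11: (0.025/0.050) × 33 = 16.5000
Sum = 11.0000 + 16.5000 = 27.5000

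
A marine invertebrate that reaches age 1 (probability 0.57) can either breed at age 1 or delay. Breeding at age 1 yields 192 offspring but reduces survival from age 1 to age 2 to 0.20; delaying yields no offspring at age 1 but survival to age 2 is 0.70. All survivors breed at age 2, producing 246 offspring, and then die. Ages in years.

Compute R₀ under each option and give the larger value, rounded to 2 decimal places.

breed at age 1: R₀ = 0.57 × (192 + 0.20 × 246) = 0.57 × 241.2000 = 137.4840
delay to age 2: R₀ = 0.57 × (0.70 × 246) = 0.57 × 172.2000 = 98.1540
Higher: breed at age 1 (137.4840).

137.48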